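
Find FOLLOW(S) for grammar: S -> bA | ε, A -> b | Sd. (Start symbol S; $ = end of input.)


$ ∈ FOLLOW(S). For each A -> αBβ: add FIRST(β)\{ε} to FOLLOW(B); if β nullable, add FOLLOW(A).
FOLLOW(S) = {$, d}


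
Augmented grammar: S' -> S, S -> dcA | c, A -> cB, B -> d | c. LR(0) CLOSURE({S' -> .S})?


Start: S' -> .S
For each item with dot before a nonterminal B, add B -> .γ for every B-production
Closure: [S' -> .S, S -> .dcA, S -> .c]


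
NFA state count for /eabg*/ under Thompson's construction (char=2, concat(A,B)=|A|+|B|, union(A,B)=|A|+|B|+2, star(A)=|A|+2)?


Syntax tree has 4 char leaf(s), 0 union(s), 1 star(s)
chars contribute 4×2 = 8; each union adds +2; each star adds +2
Total: 8 + 0 + 2 = 10 states


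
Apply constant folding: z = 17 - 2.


17 - 2 = 15 at compile time
Optimized: z = 15


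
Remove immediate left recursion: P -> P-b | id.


Left-recursive alternatives: P-b; non-recursive: id
Introduce P': P -> idP', P' -> -bP' | ε


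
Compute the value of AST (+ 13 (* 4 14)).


Evaluate inner: (* 4 14) = 56
Evaluate root: (+ 13 56) = 69
Result: 69


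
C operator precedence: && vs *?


'*' is multiplicative (level 10); '&&' is logical AND (level 2)
Higher level binds tighter
'*' has higher precedence than '&&'


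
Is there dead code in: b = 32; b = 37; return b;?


first assignment to b is overwritten before any read
Dead: 'b = 32'


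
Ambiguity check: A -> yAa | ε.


balanced y^n…a^n: each string has a unique parse
Unambiguous


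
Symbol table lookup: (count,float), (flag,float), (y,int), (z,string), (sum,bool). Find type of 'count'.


Lookup 'count' → type float


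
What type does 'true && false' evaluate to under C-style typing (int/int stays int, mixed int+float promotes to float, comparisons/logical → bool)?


Operand types: bool && bool
Rule: logical operators take bool operands and yield bool
Result type: bool


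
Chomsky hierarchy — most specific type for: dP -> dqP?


LHS has context (more than one symbol) and |LHS| ≤ |RHS|
Classification: Type 1 (Context-Sensitive)


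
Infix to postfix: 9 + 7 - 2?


Left to right (same or higher precedence on left)
Postfix: 9 7 + 2 -


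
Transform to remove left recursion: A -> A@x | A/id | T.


Left-recursive alternatives: A@x, A/id; non-recursive: T
Introduce A': A -> TA', A' -> @xA' | /idA' | ε


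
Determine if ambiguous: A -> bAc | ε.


balanced b^n…c^n: each string has a unique parse
Unambiguous


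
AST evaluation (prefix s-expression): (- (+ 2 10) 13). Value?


Evaluate inner: (+ 2 10) = 12
Evaluate root: (- 12 13) = -1
Result: -1


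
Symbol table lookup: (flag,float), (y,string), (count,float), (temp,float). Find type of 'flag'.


Lookup 'flag' → type float


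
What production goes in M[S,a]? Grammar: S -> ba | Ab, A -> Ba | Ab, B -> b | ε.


For [S, a]: 'a' ∈ FIRST(Ab)
Entry: S -> Ab


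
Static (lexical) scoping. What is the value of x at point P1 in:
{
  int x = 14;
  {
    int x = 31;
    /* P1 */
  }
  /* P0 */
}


x declared in the same block as P1
x = 31


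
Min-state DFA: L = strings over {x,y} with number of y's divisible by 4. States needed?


Track (count of y) mod 4: states 0..3, accept at 0
Minimal DFA: 4 states


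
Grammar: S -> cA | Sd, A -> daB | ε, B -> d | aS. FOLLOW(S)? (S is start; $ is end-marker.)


$ ∈ FOLLOW(S). For each A -> αBβ: add FIRST(β)\{ε} to FOLLOW(B); if β nullable, add FOLLOW(A).
FOLLOW(S) = {$, d}


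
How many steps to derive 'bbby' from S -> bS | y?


Derivation: S => bS => bbS => bbbS => bbby
Steps: 4


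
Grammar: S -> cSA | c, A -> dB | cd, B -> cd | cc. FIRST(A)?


Per alternative of A: FIRST(dB) = {d}; FIRST(cd) = {c}
FIRST(A) = {c, d}


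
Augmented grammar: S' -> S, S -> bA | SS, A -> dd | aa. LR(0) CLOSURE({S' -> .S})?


Start: S' -> .S
For each item with dot before a nonterminal B, add B -> .γ for every B-production
Closure: [S' -> .S, S -> .bA, S -> .SS]


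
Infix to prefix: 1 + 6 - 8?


left-to-right (same/higher precedence on left): tree is (- (+ 1 6) 8)
Prefix: - + 1 6 8


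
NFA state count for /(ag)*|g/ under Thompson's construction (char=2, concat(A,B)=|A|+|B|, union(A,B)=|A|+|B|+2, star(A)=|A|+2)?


Syntax tree has 3 char leaf(s), 1 union(s), 1 star(s)
chars contribute 3×2 = 6; each union adds +2; each star adds +2
Total: 6 + 2 + 2 = 10 states


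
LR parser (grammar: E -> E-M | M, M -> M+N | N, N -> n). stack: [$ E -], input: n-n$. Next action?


no handle ('E-' is not any RHS); shift 'n'
Action: shift


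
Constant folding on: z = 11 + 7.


11 + 7 = 18 at compile time
Optimized: z = 18


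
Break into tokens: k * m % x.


Scan left to right, longest-match per lexeme
Tokens: ID(k), OP(*), ID(m), OP(%), ID(x)


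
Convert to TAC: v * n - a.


Break into single-operator statements:
t1 = v * n
t2 = t1 - a


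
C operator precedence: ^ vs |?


'^' is bitwise XOR (level 4); '|' is bitwise OR (level 3)
Higher level binds tighter
'^' has higher precedence than '|'


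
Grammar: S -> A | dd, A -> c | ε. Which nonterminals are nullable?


A nonterminal is nullable iff some alternative derives ε (directly, or every symbol in it is nullable)
Nullable: {A, S}


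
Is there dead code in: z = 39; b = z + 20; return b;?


z is read by b's definition; b is returned
No dead code


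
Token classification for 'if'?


Pattern: reserved word
Type: KEYWORD


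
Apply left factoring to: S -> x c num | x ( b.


Common prefix: 'x'
Factored: S -> x S', S' -> c num | ( b


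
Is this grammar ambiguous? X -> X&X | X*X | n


'n&n*n' has two parse trees (no precedence encoded between & and *)
Ambiguous


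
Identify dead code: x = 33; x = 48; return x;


first assignment to x is overwritten before any read
Dead: 'x = 33'


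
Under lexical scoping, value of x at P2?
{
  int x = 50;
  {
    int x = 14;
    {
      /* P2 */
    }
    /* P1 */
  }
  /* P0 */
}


P2's block does not declare x; resolves to the enclosing declaration at depth 1
x = 14


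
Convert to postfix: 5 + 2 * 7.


* has higher precedence, evaluate 2*7 first
Postfix: 5 2 7 * +


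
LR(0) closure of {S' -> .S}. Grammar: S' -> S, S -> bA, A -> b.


Start: S' -> .S
For each item with dot before a nonterminal B, add B -> .γ for every B-production
Closure: [S' -> .S, S -> .bA]


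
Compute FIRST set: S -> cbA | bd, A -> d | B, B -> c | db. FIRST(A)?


Per alternative of A: FIRST(d) = {d}; FIRST(B) = {c, d}
FIRST(A) = {c, d}


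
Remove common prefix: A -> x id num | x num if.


Common prefix: 'x'
Factored: A -> x A', A' -> id num | num if


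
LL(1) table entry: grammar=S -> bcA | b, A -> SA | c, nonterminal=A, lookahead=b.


For [A, b]: 'b' ∈ FIRST(SA)
Entry: A -> SA


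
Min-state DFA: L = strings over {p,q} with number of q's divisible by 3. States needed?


Track (count of q) mod 3: states 0..2, accept at 0
Minimal DFA: 3 states


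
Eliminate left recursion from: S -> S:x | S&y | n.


Left-recursive alternatives: S:x, S&y; non-recursive: n
Introduce S': S -> nS', S' -> :xS' | &yS' | ε


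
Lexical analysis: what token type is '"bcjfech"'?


Pattern: double-quoted sequence
Type: STRING_LITERAL


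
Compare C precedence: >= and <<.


'<<' is shift (level 8); '>=' is relational (level 7)
Higher level binds tighter
'<<' has higher precedence than '>='


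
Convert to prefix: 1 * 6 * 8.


left-to-right (same/higher precedence on left): tree is (* (* 1 6) 8)
Prefix: * * 1 6 8


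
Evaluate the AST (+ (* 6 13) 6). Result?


Evaluate inner: (* 6 13) = 78
Evaluate root: (+ 78 6) = 84
Result: 84


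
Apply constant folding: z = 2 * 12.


2 * 12 = 24 at compile time
Optimized: z = 24


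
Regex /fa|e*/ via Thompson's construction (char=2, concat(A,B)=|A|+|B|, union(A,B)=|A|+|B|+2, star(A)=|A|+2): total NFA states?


Syntax tree has 3 char leaf(s), 1 union(s), 1 star(s)
chars contribute 3×2 = 6; each union adds +2; each star adds +2
Total: 6 + 2 + 2 = 10 states


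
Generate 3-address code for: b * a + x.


Break into single-operator statements:
t1 = b * a
t2 = t1 + x


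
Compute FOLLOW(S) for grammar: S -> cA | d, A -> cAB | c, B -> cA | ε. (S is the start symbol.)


$ ∈ FOLLOW(S). For each A -> αBβ: add FIRST(β)\{ε} to FOLLOW(B); if β nullable, add FOLLOW(A).
FOLLOW(S) = {$}


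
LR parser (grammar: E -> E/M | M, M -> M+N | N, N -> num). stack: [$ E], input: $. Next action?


start symbol E on stack, input exhausted
Action: accept


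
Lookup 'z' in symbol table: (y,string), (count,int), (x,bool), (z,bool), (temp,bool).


Lookup 'z' → type bool


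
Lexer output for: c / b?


Scan left to right, longest-match per lexeme
Tokens: ID(c), OP(/), ID(b)


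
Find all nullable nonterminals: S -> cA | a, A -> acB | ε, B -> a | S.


A nonterminal is nullable iff some alternative derives ε (directly, or every symbol in it is nullable)
Nullable: {A}


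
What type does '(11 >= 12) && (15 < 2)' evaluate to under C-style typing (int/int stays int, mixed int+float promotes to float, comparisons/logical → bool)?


Operand types: bool && bool
Rule: logical operators take bool operands and yield bool
Result type: bool


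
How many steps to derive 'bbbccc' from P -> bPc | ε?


Derivation: P => bPc => bbPcc => bbbPccc => bbbccc
Steps: 4


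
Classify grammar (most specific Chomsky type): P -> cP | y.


Right-linear: every RHS is a terminal or a terminal followed by one nonterminal
Classification: Type 3 (Regular)


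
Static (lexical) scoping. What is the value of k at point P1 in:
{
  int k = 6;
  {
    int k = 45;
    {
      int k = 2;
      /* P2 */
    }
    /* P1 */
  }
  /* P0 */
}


k declared in the same block as P1
k = 45


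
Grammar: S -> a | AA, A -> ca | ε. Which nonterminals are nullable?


A nonterminal is nullable iff some alternative derives ε (directly, or every symbol in it is nullable)
Nullable: {A, S}


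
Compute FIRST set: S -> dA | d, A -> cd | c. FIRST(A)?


Per alternative of A: FIRST(cd) = {c}; FIRST(c) = {c}
FIRST(A) = {c}


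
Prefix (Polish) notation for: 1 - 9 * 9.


'*' binds tighter: tree is (- 1 (* 9 9))
Prefix: - 1 * 9 9


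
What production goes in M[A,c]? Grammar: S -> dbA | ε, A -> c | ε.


For [A, c]: 'c' ∈ FIRST(c)
Entry: A -> c


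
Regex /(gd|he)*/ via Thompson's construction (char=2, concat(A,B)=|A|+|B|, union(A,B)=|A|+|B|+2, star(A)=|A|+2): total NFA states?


Syntax tree has 4 char leaf(s), 1 union(s), 1 star(s)
chars contribute 4×2 = 8; each union adds +2; each star adds +2
Total: 8 + 2 + 2 = 12 states


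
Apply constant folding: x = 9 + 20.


9 + 20 = 29 at compile time
Optimized: x = 29


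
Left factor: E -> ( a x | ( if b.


Common prefix: '('
Factored: E -> ( E', E' -> a x | if b


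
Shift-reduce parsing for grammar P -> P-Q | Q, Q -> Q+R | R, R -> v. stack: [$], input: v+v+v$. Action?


no handle on stack; shift 'v'
Action: shift


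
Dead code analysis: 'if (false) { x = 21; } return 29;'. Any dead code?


condition is constant false, so the whole block is unreachable
Dead: 'if (false) { x = 21; }'


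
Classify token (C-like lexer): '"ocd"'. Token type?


Pattern: double-quoted sequence
Type: STRING_LITERAL


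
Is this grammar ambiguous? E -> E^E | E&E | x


'x^x&x' has two parse trees (no precedence encoded between ^ and &)
Ambiguous


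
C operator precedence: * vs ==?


'*' is multiplicative (level 10); '==' is equality (level 6)
Higher level binds tighter
'*' has higher precedence than '=='


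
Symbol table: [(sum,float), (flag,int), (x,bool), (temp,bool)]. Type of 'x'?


Lookup 'x' → type bool


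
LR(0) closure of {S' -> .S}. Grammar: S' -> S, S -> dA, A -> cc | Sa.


Start: S' -> .S
For each item with dot before a nonterminal B, add B -> .γ for every B-production
Closure: [S' -> .S, S -> .dA]


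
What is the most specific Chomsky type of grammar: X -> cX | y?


Right-linear: every RHS is a terminal or a terminal followed by one nonterminal
Classification: Type 3 (Regular)


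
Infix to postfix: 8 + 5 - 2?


Left to right (same or higher precedence on left)
Postfix: 8 5 + 2 -


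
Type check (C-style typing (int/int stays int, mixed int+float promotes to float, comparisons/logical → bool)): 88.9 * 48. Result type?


Operand types: float * int
Rule: mixed int/float promotes to float; int/int stays int
Result type: float


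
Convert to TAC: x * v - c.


Break into single-operator statements:
t1 = x * v
t2 = t1 - c


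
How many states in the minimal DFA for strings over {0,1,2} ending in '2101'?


Track the longest suffix of input matching a prefix of '2101': 5 classes (prefixes of length 0..4)
Minimal DFA: 5 states


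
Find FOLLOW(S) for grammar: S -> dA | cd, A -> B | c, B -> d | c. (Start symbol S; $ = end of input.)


$ ∈ FOLLOW(S). For each A -> αBβ: add FIRST(β)\{ε} to FOLLOW(B); if β nullable, add FOLLOW(A).
FOLLOW(S) = {$}


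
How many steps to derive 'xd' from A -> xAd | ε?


Derivation: A => xAd => xd
Steps: 2


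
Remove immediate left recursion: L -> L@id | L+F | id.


Left-recursive alternatives: L@id, L+F; non-recursive: id
Introduce L': L -> idL', L' -> @idL' | +FL' | ε


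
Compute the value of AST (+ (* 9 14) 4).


Evaluate inner: (* 9 14) = 126
Evaluate root: (+ 126 4) = 130
Result: 130


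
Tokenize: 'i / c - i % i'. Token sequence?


Scan left to right, longest-match per lexeme
Tokens: ID(i), OP(/), ID(c), OP(-), ID(i), OP(%), ID(i)


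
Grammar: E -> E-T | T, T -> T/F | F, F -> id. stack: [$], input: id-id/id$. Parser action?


no handle on stack; shift 'id'
Action: shift


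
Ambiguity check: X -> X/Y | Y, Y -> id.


precedence layered via separate nonterminal Y: deterministic
Unambiguous


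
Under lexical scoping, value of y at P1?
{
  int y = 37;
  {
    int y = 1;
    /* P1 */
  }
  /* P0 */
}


y declared in the same block as P1
y = 1


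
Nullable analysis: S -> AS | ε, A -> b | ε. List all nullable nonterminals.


A nonterminal is nullable iff some alternative derives ε (directly, or every symbol in it is nullable)
Nullable: {A, S}


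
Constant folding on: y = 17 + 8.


17 + 8 = 25 at compile time
Optimized: y = 25


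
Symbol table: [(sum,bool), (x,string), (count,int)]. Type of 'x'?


Lookup 'x' → type string


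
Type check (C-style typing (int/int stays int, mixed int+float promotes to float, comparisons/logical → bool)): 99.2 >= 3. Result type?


Operand types: float >= int
Rule: comparison yields bool
Result type: bool


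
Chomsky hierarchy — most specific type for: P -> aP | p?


Right-linear: every RHS is a terminal or a terminal followed by one nonterminal
Classification: Type 3 (Regular)


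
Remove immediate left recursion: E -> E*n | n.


Left-recursive alternatives: E*n; non-recursive: n
Introduce E': E -> nE', E' -> *nE' | ε


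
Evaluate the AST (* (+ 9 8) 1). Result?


Evaluate inner: (+ 9 8) = 17
Evaluate root: (* 17 1) = 17
Result: 17


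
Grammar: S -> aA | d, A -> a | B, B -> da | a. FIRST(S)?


Per alternative of S: FIRST(aA) = {a}; FIRST(d) = {d}
FIRST(S) = {a, d}


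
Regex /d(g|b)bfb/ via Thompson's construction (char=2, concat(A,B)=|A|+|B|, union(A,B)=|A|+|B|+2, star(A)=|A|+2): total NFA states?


Syntax tree has 6 char leaf(s), 1 union(s), 0 star(s)
chars contribute 6×2 = 12; each union adds +2; each star adds +2
Total: 12 + 2 + 0 = 14 states


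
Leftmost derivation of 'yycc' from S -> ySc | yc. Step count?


Derivation: S => ySc => yycc
Steps: 2


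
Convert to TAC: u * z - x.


Break into single-operator statements:
t1 = u * z
t2 = t1 - x


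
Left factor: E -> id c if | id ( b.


Common prefix: 'id'
Factored: E -> id E', E' -> c if | ( b


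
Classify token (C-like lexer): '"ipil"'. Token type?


Pattern: double-quoted sequence
Type: STRING_LITERAL


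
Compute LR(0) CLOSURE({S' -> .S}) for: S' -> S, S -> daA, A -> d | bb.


Start: S' -> .S
For each item with dot before a nonterminal B, add B -> .γ for every B-production
Closure: [S' -> .S, S -> .daA]


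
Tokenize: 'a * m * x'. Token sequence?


Scan left to right, longest-match per lexeme
Tokens: ID(a), OP(*), ID(m), OP(*), ID(x)


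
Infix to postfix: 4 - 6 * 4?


* has higher precedence, evaluate 6*4 first
Postfix: 4 6 4 * -


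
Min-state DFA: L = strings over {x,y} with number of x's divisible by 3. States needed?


Track (count of x) mod 3: states 0..2, accept at 0
Minimal DFA: 3 states


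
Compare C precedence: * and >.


'*' is multiplicative (level 10); '>' is relational (level 7)
Higher level binds tighter
'*' has higher precedence than '>'


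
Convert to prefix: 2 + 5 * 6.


'*' binds tighter: tree is (+ 2 (* 5 6))
Prefix: + 2 * 5 6


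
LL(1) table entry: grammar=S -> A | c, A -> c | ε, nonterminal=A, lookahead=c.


For [A, c]: 'c' ∈ FIRST(c)
Entry: A -> c


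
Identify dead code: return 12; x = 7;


statement follows a return and is unreachable
Dead: 'x = 7'


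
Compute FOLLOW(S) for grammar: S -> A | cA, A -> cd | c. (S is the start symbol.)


$ ∈ FOLLOW(S). For each A -> αBβ: add FIRST(β)\{ε} to FOLLOW(B); if β nullable, add FOLLOW(A).
FOLLOW(S) = {$}


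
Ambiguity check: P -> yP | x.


right-linear, alternatives start with distinct terminals 'y' vs 'x': unique leftmost derivation
Unambiguous


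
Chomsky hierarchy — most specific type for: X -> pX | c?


Right-linear: every RHS is a terminal or a terminal followed by one nonterminal
Classification: Type 3 (Regular)


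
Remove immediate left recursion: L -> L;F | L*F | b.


Left-recursive alternatives: L;F, L*F; non-recursive: b
Introduce L': L -> bL', L' -> ;FL' | *FL' | ε


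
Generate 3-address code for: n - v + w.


Break into single-operator statements:
t1 = n - v
t2 = t1 + w


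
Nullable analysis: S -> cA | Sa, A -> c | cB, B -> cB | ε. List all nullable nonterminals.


A nonterminal is nullable iff some alternative derives ε (directly, or every symbol in it is nullable)
Nullable: {B}


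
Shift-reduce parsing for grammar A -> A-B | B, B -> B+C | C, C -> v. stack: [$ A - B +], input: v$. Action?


no handle; shift 'v'
Action: shift


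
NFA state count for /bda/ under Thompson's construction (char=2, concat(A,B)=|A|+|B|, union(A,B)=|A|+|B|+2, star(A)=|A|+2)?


Syntax tree has 3 char leaf(s), 0 union(s), 0 star(s)
chars contribute 3×2 = 6; each union adds +2; each star adds +2
Total: 6 + 0 + 0 = 6 states


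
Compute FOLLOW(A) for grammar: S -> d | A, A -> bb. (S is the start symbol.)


$ ∈ FOLLOW(S). For each A -> αBβ: add FIRST(β)\{ε} to FOLLOW(B); if β nullable, add FOLLOW(A).
FOLLOW(A) = {$}


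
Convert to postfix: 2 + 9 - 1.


Left to right (same or higher precedence on left)
Postfix: 2 9 + 1 -


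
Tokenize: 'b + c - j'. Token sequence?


Scan left to right, longest-match per lexeme
Tokens: ID(b), OP(+), ID(c), OP(-), ID(j)


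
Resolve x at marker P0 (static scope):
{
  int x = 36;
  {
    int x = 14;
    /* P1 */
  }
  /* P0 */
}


x declared in the same block as P0
x = 36


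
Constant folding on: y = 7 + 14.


7 + 14 = 21 at compile time
Optimized: y = 21


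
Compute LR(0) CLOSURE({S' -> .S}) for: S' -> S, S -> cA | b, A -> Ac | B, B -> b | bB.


Start: S' -> .S
For each item with dot before a nonterminal B, add B -> .γ for every B-production
Closure: [S' -> .S, S -> .cA, S -> .b]


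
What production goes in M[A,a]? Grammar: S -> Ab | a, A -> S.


For [A, a]: 'a' ∈ FIRST(S)
Entry: A -> S


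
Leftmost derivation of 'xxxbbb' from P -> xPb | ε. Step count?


Derivation: P => xPb => xxPbb => xxxPbbb => xxxbbb
Steps: 4


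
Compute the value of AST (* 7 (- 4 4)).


Evaluate inner: (- 4 4) = 0
Evaluate root: (* 7 0) = 0
Result: 0


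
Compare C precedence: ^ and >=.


'>=' is relational (level 7); '^' is bitwise XOR (level 4)
Higher level binds tighter
'>=' has higher precedence than '^'


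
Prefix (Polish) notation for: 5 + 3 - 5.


left-to-right (same/higher precedence on left): tree is (- (+ 5 3) 5)
Prefix: - + 5 3 5


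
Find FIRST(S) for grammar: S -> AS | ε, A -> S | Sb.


Per alternative of S: FIRST(AS) = {b, ε}; FIRST(ε) = {ε}
FIRST(S) = {b, ε}


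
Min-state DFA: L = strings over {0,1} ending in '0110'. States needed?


Track the longest suffix of input matching a prefix of '0110': 5 classes (prefixes of length 0..4)
Minimal DFA: 5 states


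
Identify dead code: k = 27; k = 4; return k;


first assignment to k is overwritten before any read
Dead: 'k = 27'


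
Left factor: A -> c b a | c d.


Common prefix: 'c'
Factored: A -> c A', A' -> b a | d


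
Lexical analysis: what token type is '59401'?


Pattern: digits only
Type: INTEGER_LITERAL


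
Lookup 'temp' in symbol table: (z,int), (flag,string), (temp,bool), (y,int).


Lookup 'temp' → type bool


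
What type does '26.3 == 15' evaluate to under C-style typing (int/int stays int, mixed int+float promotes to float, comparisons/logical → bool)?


Operand types: float == int
Rule: comparison yields bool
Result type: bool


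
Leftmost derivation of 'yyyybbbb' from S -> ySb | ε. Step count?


Derivation: S => ySb => yySbb => yyySbbb => yyyySbbbb => yyyybbbb
Steps: 5


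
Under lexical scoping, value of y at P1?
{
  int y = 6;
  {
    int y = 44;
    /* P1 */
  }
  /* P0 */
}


y declared in the same block as P1
y = 44


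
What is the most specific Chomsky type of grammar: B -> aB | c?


Right-linear: every RHS is a terminal or a terminal followed by one nonterminal
Classification: Type 3 (Regular)


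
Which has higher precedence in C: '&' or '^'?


'&' is bitwise AND (level 5); '^' is bitwise XOR (level 4)
Higher level binds tighter
'&' has higher precedence than '^'


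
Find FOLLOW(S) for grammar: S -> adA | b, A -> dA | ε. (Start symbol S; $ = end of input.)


$ ∈ FOLLOW(S). For each A -> αBβ: add FIRST(β)\{ε} to FOLLOW(B); if β nullable, add FOLLOW(A).
FOLLOW(S) = {$}


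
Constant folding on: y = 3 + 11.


3 + 11 = 14 at compile time
Optimized: y = 14


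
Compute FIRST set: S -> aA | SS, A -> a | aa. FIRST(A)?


Per alternative of A: FIRST(a) = {a}; FIRST(aa) = {a}
FIRST(A) = {a}


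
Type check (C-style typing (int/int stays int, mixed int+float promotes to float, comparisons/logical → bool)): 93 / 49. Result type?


Operand types: int / int
Rule: mixed int/float promotes to float; int/int stays int
Result type: int


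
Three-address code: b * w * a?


Break into single-operator statements:
t1 = b * w
t2 = t1 * a


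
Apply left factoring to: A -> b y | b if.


Common prefix: 'b'
Factored: A -> b A', A' -> y | if


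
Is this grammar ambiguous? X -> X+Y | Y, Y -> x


precedence layered via separate nonterminal Y: deterministic
Unambiguous


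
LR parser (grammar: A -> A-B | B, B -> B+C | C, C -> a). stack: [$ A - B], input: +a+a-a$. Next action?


'+' can extend B; shift to build B -> B+C
Action: shift


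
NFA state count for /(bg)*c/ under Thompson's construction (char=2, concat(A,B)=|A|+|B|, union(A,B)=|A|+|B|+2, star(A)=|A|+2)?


Syntax tree has 3 char leaf(s), 0 union(s), 1 star(s)
chars contribute 3×2 = 6; each union adds +2; each star adds +2
Total: 6 + 0 + 2 = 8 states


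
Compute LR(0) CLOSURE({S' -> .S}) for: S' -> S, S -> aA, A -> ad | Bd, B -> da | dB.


Start: S' -> .S
For each item with dot before a nonterminal B, add B -> .γ for every B-production
Closure: [S' -> .S, S -> .aA]


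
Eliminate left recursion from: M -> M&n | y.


Left-recursive alternatives: M&n; non-recursive: y
Introduce M': M -> yM', M' -> &nM' | ε


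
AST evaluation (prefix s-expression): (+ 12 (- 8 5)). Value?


Evaluate inner: (- 8 5) = 3
Evaluate root: (+ 12 3) = 15
Result: 15


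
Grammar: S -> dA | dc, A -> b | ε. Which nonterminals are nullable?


A nonterminal is nullable iff some alternative derives ε (directly, or every symbol in it is nullable)
Nullable: {A}


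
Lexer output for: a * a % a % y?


Scan left to right, longest-match per lexeme
Tokens: ID(a), OP(*), ID(a), OP(%), ID(a), OP(%), ID(y)


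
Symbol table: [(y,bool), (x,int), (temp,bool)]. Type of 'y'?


Lookup 'y' → type bool


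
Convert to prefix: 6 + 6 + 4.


left-to-right (same/higher precedence on left): tree is (+ (+ 6 6) 4)
Prefix: + + 6 6 4


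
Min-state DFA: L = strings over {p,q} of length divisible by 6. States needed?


Track length mod 6: states 0..5, accept at 0
Minimal DFA: 6 states


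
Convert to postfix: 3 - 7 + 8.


Left to right (same or higher precedence on left)
Postfix: 3 7 - 8 +


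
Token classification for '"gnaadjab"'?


Pattern: double-quoted sequence
Type: STRING_LITERAL


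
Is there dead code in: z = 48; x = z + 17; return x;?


z is read by x's definition; x is returned
No dead code


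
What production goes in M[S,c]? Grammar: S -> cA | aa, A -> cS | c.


For [S, c]: 'c' ∈ FIRST(cA)
Entry: S -> cA


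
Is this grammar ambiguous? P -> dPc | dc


balanced d^n…c^n: each string has a unique parse
Unambiguous


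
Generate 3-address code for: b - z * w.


Break into single-operator statements:
t1 = z * w
t2 = b - t1


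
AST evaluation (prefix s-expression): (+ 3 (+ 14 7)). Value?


Evaluate inner: (+ 14 7) = 21
Evaluate root: (+ 3 21) = 24
Result: 24


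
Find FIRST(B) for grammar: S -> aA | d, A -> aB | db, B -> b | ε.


Per alternative of B: FIRST(b) = {b}; FIRST(ε) = {ε}
FIRST(B) = {b, ε}


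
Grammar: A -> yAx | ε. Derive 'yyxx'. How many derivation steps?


Derivation: A => yAx => yyAxx => yyxx
Steps: 3


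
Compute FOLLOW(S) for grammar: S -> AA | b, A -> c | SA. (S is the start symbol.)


$ ∈ FOLLOW(S). For each A -> αBβ: add FIRST(β)\{ε} to FOLLOW(B); if β nullable, add FOLLOW(A).
FOLLOW(S) = {$, b, c}


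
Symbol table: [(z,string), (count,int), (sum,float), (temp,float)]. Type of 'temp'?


Lookup 'temp' → type float


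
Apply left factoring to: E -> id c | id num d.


Common prefix: 'id'
Factored: E -> id E', E' -> c | num d


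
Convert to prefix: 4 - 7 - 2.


left-to-right (same/higher precedence on left): tree is (- (- 4 7) 2)
Prefix: - - 4 7 2


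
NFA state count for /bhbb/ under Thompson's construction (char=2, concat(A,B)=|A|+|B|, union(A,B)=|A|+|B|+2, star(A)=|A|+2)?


Syntax tree has 4 char leaf(s), 0 union(s), 0 star(s)
chars contribute 4×2 = 8; each union adds +2; each star adds +2
Total: 8 + 0 + 0 = 8 states


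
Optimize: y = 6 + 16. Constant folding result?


6 + 16 = 22 at compile time
Optimized: y = 22


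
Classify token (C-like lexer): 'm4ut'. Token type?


Pattern: letter/underscore followed by alphanumerics, not a keyword
Type: IDENTIFIER


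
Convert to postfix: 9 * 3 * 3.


Left to right (same or higher precedence on left)
Postfix: 9 3 * 3 *


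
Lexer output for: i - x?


Scan left to right, longest-match per lexeme
Tokens: ID(i), OP(-), ID(x)


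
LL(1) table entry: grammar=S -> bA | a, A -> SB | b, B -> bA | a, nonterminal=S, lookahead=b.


For [S, b]: 'b' ∈ FIRST(bA)
Entry: S -> bA


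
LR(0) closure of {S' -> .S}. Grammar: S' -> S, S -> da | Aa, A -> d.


Start: S' -> .S
For each item with dot before a nonterminal B, add B -> .γ for every B-production
Closure: [S' -> .S, S -> .da, S -> .Aa, A -> .d]


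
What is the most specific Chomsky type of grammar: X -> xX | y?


Right-linear: every RHS is a terminal or a terminal followed by one nonterminal
Classification: Type 3 (Regular)


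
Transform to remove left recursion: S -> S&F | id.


Left-recursive alternatives: S&F; non-recursive: id
Introduce S': S -> idS', S' -> &FS' | ε


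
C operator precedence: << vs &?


'<<' is shift (level 8); '&' is bitwise AND (level 5)
Higher level binds tighter
'<<' has higher precedence than '&'


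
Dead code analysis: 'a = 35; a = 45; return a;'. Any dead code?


first assignment to a is overwritten before any read
Dead: 'a = 35'


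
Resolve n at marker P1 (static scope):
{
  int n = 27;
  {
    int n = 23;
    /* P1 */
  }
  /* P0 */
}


n declared in the same block as P1
n = 23


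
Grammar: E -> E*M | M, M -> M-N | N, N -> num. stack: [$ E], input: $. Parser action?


start symbol E on stack, input exhausted
Action: accept


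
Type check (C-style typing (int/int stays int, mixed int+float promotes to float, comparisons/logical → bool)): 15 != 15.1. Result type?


Operand types: int != float
Rule: comparison yields bool
Result type: bool


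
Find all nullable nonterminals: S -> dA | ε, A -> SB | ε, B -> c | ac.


A nonterminal is nullable iff some alternative derives ε (directly, or every symbol in it is nullable)
Nullable: {A, S}


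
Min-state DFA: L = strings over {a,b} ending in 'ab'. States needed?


Track the longest suffix of input matching a prefix of 'ab': 3 classes (prefixes of length 0..2)
Minimal DFA: 3 states


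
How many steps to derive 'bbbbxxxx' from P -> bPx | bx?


Derivation: P => bPx => bbPxx => bbbPxxx => bbbbxxxx
Steps: 4


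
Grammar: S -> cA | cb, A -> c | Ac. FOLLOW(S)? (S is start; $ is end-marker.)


$ ∈ FOLLOW(S). For each A -> αBβ: add FIRST(β)\{ε} to FOLLOW(B); if β nullable, add FOLLOW(A).
FOLLOW(S) = {$}


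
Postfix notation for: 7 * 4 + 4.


Left to right (same or higher precedence on left)
Postfix: 7 4 * 4 +


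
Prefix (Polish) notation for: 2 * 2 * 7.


left-to-right (same/higher precedence on left): tree is (* (* 2 2) 7)
Prefix: * * 2 2 7


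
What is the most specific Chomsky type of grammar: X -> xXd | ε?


Single nonterminal LHS, but x^n d^n is not regular
Classification: Type 2 (Context-Free)


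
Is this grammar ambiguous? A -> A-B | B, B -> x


precedence layered via separate nonterminal B: deterministic
Unambiguous


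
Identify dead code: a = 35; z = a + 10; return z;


a is read by z's definition; z is returned
No dead code


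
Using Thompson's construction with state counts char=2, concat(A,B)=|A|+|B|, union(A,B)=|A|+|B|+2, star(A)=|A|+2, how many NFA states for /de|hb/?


Syntax tree has 4 char leaf(s), 1 union(s), 0 star(s)
chars contribute 4×2 = 8; each union adds +2; each star adds +2
Total: 8 + 2 + 0 = 10 states


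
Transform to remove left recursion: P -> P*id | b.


Left-recursive alternatives: P*id; non-recursive: b
Introduce P': P -> bP', P' -> *idP' | ε


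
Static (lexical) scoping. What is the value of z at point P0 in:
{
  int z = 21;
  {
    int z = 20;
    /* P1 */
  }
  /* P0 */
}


z declared in the same block as P0
z = 21


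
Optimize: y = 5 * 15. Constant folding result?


5 * 15 = 75 at compile time
Optimized: y = 75


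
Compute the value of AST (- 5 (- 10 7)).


Evaluate inner: (- 10 7) = 3
Evaluate root: (- 5 3) = 2
Result: 2


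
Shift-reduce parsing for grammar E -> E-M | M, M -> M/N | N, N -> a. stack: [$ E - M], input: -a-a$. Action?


handle 'E-M' on top; lookahead ∈ FOLLOW(E) = {-, $}
Action: reduce (E -> E-M)


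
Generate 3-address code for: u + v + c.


Break into single-operator statements:
t1 = u + v
t2 = t1 + c


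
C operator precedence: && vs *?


'*' is multiplicative (level 10); '&&' is logical AND (level 2)
Higher level binds tighter
'*' has higher precedence than '&&'


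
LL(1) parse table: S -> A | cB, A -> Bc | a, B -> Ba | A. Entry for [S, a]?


For [S, a]: 'a' ∈ FIRST(A)
Entry: S -> A


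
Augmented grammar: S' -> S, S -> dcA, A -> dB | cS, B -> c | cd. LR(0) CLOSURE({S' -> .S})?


Start: S' -> .S
For each item with dot before a nonterminal B, add B -> .γ for every B-production
Closure: [S' -> .S, S -> .dcA]


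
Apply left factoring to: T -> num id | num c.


Common prefix: 'num'
Factored: T -> num T', T' -> id | c


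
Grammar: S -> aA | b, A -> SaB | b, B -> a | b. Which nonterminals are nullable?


A nonterminal is nullable iff some alternative derives ε (directly, or every symbol in it is nullable)
Nullable: {}


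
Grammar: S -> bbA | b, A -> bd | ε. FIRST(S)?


Per alternative of S: FIRST(bbA) = {b}; FIRST(b) = {b}
FIRST(S) = {b}


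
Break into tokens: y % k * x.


Scan left to right, longest-match per lexeme
Tokens: ID(y), OP(%), ID(k), OP(*), ID(x)


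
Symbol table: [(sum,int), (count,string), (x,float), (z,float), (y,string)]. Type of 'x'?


Lookup 'x' → type float


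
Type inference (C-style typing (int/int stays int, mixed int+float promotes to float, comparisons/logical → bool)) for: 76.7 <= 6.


Operand types: float <= int
Rule: comparison yields bool
Result type: bool


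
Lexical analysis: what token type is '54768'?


Pattern: digits only
Type: INTEGER_LITERAL


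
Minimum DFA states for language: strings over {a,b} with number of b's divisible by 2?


Track (count of b) mod 2: states 0..1, accept at 0
Minimal DFA: 2 states


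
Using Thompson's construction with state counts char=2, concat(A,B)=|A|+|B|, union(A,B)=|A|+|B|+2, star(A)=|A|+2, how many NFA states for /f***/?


Syntax tree has 1 char leaf(s), 0 union(s), 3 star(s)
chars contribute 1×2 = 2; each union adds +2; each star adds +2
Total: 2 + 0 + 6 = 8 states


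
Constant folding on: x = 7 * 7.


7 * 7 = 49 at compile time
Optimized: x = 49


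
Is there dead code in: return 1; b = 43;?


statement follows a return and is unreachable
Dead: 'b = 43'


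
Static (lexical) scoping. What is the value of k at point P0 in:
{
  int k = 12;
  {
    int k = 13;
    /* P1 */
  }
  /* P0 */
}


k declared in the same block as P0
k = 12


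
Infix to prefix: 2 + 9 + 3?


left-to-right (same/higher precedence on left): tree is (+ (+ 2 9) 3)
Prefix: + + 2 9 3


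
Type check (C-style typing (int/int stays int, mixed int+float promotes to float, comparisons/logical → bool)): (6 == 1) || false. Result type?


Operand types: bool || bool
Rule: logical operators take bool operands and yield bool
Result type: bool


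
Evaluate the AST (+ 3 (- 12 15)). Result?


Evaluate inner: (- 12 15) = -3
Evaluate root: (+ 3 -3) = 0
Result: 0


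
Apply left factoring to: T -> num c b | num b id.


Common prefix: 'num'
Factored: T -> num T', T' -> c b | b id


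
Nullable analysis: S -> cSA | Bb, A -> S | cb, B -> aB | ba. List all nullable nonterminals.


A nonterminal is nullable iff some alternative derives ε (directly, or every symbol in it is nullable)
Nullable: {}


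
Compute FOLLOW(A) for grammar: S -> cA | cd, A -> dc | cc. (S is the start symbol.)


$ ∈ FOLLOW(S). For each A -> αBβ: add FIRST(β)\{ε} to FOLLOW(B); if β nullable, add FOLLOW(A).
FOLLOW(A) = {$}


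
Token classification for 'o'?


Pattern: letter/underscore followed by alphanumerics, not a keyword
Type: IDENTIFIER


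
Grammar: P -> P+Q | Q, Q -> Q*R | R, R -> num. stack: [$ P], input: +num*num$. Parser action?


shift '+' to continue P -> P+Q
Action: shift


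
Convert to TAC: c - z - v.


Break into single-operator statements:
t1 = c - z
t2 = t1 - v


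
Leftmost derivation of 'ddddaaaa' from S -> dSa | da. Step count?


Derivation: S => dSa => ddSaa => dddSaaa => ddddaaaa
Steps: 4


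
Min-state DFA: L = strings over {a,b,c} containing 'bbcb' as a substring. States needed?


KMP-style automaton: 4 progress states + 1 absorbing accept = 5
Minimal DFA: 5 states


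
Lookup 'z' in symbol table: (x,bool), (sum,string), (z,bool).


Lookup 'z' → type bool


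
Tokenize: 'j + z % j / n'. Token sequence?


Scan left to right, longest-match per lexeme
Tokens: ID(j), OP(+), ID(z), OP(%), ID(j), OP(/), ID(n)


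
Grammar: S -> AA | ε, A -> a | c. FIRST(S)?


Per alternative of S: FIRST(AA) = {a, c}; FIRST(ε) = {ε}
FIRST(S) = {a, c, ε}


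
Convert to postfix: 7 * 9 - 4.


Left to right (same or higher precedence on left)
Postfix: 7 9 * 4 -


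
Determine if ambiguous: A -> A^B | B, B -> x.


precedence layered via separate nonterminal B: deterministic
Unambiguous


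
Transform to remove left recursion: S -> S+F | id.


Left-recursive alternatives: S+F; non-recursive: id
Introduce S': S -> idS', S' -> +FS' | ε


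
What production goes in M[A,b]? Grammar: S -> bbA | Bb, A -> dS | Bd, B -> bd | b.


For [A, b]: 'b' ∈ FIRST(Bd)
Entry: A -> Bd


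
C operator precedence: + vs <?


'+' is additive (level 9); '<' is relational (level 7)
Higher level binds tighter
'+' has higher precedence than '<'


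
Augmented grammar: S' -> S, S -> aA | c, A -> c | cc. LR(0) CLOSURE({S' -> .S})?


Start: S' -> .S
For each item with dot before a nonterminal B, add B -> .γ for every B-production
Closure: [S' -> .S, S -> .aA, S -> .c]


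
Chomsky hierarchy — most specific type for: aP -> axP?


LHS has context (more than one symbol) and |LHS| ≤ |RHS|
Classification: Type 1 (Context-Sensitive)


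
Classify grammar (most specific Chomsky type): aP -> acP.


LHS has context (more than one symbol) and |LHS| ≤ |RHS|
Classification: Type 1 (Context-Sensitive)


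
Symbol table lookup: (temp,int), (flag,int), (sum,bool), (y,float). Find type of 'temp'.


Lookup 'temp' → type int


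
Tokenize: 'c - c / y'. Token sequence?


Scan left to right, longest-match per lexeme
Tokens: ID(c), OP(-), ID(c), OP(/), ID(y)


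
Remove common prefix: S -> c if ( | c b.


Common prefix: 'c'
Factored: S -> c S', S' -> if ( | b


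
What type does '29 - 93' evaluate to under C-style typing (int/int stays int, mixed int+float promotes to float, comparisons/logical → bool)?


Operand types: int - int
Rule: mixed int/float promotes to float; int/int stays int
Result type: int


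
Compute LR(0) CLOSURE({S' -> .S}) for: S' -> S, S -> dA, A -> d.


Start: S' -> .S
For each item with dot before a nonterminal B, add B -> .γ for every B-production
Closure: [S' -> .S, S -> .dA]


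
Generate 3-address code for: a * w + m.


Break into single-operator statements:
t1 = a * w
t2 = t1 + m


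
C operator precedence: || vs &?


'&' is bitwise AND (level 5); '||' is logical OR (level 1)
Higher level binds tighter
'&' has higher precedence than '||'


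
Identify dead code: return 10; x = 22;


statement follows a return and is unreachable
Dead: 'x = 22'


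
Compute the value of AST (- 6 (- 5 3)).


Evaluate inner: (- 5 3) = 2
Evaluate root: (- 6 2) = 4
Result: 4


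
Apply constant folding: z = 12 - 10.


12 - 10 = 2 at compile time
Optimized: z = 2


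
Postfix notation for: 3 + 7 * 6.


* has higher precedence, evaluate 7*6 first
Postfix: 3 7 6 * +


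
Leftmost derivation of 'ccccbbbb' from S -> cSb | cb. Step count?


Derivation: S => cSb => ccSbb => cccSbbb => ccccbbbb
Steps: 4


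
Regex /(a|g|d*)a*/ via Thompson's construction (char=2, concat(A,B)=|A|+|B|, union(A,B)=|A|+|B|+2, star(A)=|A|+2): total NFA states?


Syntax tree has 4 char leaf(s), 2 union(s), 2 star(s)
chars contribute 4×2 = 8; each union adds +2; each star adds +2
Total: 8 + 4 + 4 = 16 states
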